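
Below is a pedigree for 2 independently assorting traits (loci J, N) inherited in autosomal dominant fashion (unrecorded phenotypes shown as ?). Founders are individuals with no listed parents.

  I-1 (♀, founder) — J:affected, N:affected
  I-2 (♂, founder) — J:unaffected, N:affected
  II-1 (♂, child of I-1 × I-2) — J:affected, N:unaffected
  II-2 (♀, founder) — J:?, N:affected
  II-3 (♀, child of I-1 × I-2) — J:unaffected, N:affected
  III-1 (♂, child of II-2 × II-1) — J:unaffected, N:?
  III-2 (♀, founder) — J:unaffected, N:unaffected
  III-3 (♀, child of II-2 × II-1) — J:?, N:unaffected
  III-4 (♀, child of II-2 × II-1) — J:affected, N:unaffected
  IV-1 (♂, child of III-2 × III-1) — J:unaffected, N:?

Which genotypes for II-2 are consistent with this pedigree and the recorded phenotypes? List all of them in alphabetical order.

II-2 ∈ {Jj Nn, jj Nn}

J/I-1 aff ·: Jj
J/I-2 un ·: jj
J/II-1 aff I-1×I-2: Jj
J/II-2 ? ·: jj|Jj
J/II-3 un I-1×I-2: jj
J/III-1 un II-2×II-1: jj
J/III-2 un ·: jj
J/III-3 ? II-2×II-1: jj|Jj|JJ
J/III-4 aff II-2×II-1: Jj|JJ
J/IV-1 un III-2×III-1: jj
⇒ J over [I-1,I-2,II-1,II-2,II-3,III-1,III-2,III-3,III-4,IV-1]: 8 consistent
N/I-1 aff ·: Nn
N/I-2 aff ·: Nn
N/II-1 un I-1×I-2: nn
N/II-2 aff ·: Nn
N/II-3 aff I-1×I-2: Nn|NN
N/III-1 ? II-2×II-1: nn|Nn
N/III-2 un ·: nn
N/III-3 un II-2×II-1: nn
N/III-4 un II-2×II-1: nn
N/IV-1 ? III-2×III-1: nn|Nn
⇒ N over [I-1,I-2,II-1,II-2,II-3,III-1,III-2,III-3,III-4,IV-1]: 6 consistent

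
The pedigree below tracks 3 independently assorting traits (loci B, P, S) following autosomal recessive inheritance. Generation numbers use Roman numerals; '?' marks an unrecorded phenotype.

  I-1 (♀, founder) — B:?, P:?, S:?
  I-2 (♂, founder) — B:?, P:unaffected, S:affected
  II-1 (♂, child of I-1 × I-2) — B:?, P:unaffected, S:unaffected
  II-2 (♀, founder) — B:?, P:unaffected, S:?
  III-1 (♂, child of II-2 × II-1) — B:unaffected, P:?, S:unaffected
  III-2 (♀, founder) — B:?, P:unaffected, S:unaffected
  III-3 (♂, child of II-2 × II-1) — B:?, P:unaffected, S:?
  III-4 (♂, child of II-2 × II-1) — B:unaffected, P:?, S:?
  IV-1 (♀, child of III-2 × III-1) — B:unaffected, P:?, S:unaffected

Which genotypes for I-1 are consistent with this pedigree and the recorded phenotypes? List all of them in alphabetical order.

B/I-1 ? ·: BB|Bb|bb
B/I-2 ? ·: BB|Bb|bb
B/II-1 ? I-1×I-2: BB|Bb|bb
B/II-2 ? ·: BB|Bb|bb
B/III-1 un II-2×II-1: BB|Bb
B/III-2 ? ·: BB|Bb|bb
B/III-3 ? II-2×II-1: BB|Bb|bb
B/III-4 un II-2×II-1: BB|Bb
B/IV-1 un III-2×III-1: BB|Bb
⇒ B over [I-1,I-2,II-1,II-2,III-1,III-2,III-3,III-4,IV-1]: 940 consistent
P/I-1 ? ·: PP|Pp|pp
P/I-2 un ·: PP|Pp
P/II-1 un I-1×I-2: PP|Pp
P/II-2 un ·: PP|Pp
P/III-1 ? II-2×II-1: PP|Pp|pp
P/III-2 un ·: PP|Pp
P/III-3 un II-2×II-1: PP|Pp
P/III-4 ? II-2×II-1: PP|Pp|pp
P/IV-1 ? III-2×III-1: PP|Pp|pp
⇒ P over [I-1,I-2,II-1,II-2,III-1,III-2,III-3,III-4,IV-1]: 630 consistent
S/I-1 ? ·: SS|Ss
S/I-2 aff ·: ss
S/II-1 un I-1×I-2: Ss
S/II-2 ? ·: SS|Ss|ss
S/III-1 un II-2×II-1: SS|Ss
S/III-2 un ·: SS|Ss
S/III-3 ? II-2×II-1: SS|Ss|ss
S/III-4 ? II-2×II-1: SS|Ss|ss
S/IV-1 un III-2×III-1: SS|Ss
⇒ S over [I-1,I-2,II-1,II-2,III-1,III-2,III-3,III-4,IV-1]: 214 consistent

I-1 ∈ {BB PP SS, BB PP Ss, BB Pp SS, BB Pp Ss, BB pp SS, BB pp Ss, Bb PP SS, Bb PP Ss, Bb Pp SS, Bb Pp Ss, Bb pp SS, Bb pp Ss, bb PP SS, bb PP Ss, bb Pp SS, bb Pp Ss, bb pp SS, bb pp Ss}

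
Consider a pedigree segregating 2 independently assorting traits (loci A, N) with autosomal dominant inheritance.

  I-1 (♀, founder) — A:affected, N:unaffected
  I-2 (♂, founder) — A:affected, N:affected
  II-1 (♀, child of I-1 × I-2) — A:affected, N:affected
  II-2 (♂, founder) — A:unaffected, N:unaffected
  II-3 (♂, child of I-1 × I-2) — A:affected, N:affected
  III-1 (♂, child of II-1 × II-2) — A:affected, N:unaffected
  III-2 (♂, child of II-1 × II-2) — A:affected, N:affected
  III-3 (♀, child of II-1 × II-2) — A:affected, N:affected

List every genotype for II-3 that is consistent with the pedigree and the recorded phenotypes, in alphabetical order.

II-3 ∈ {AA Nn, Aa Nn}

A/I-1 aff ·: Aa|AA
A/I-2 aff ·: Aa|AA
A/II-1 aff I-1×I-2: Aa|AA
A/II-2 un ·: aa
A/II-3 aff I-1×I-2: Aa|AA
A/III-1 aff II-1×II-2: Aa
A/III-2 aff II-1×II-2: Aa
A/III-3 aff II-1×II-2: Aa
⇒ A over [I-1,I-2,II-1,II-2,II-3,III-1,III-2,III-3]: 13 consistent
N/I-1 un ·: nn
N/I-2 aff ·: Nn|NN
N/II-1 aff I-1×I-2: Nn
N/II-2 un ·: nn
N/II-3 aff I-1×I-2: Nn
N/III-1 un II-1×II-2: nn
N/III-2 aff II-1×II-2: Nn
N/III-3 aff II-1×II-2: Nn
⇒ N over [I-1,I-2,II-1,II-2,II-3,III-1,III-2,III-3]: 2 consistent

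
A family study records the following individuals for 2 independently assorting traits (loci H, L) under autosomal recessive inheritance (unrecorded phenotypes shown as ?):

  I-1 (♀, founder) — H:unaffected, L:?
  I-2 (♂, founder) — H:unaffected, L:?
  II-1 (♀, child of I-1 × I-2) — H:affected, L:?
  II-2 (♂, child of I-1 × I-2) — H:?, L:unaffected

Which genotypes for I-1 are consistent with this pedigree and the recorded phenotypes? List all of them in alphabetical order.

I-1 ∈ {Hh LL, Hh Ll, Hh ll}

H/I-1 un ·: Hh
H/I-2 un ·: Hh
H/II-1 aff I-1×I-2: hh
H/II-2 ? I-1×I-2: HH|Hh|hh
⇒ H over [I-1,I-2,II-1,II-2]: 3 consistent
L/I-1 ? ·: LL|Ll|ll
L/I-2 ? ·: LL|Ll|ll
L/II-1 ? I-1×I-2: LL|Ll|ll
L/II-2 un I-1×I-2: LL|Ll
⇒ L over [I-1,I-2,II-1,II-2]: 21 consistent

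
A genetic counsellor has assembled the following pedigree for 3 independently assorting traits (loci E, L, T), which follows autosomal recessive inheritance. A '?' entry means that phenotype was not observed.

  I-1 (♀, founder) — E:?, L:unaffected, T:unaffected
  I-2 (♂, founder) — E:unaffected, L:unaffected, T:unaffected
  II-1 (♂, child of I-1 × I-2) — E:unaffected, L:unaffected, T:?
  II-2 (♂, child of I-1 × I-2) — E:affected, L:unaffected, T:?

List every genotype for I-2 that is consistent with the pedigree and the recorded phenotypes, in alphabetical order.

E/I-1 ? ·: Ee|ee
E/I-2 un ·: Ee
E/II-1 un I-1×I-2: EE|Ee
E/II-2 aff I-1×I-2: ee
⇒ E over [I-1,I-2,II-1,II-2]: 3 consistent
L/I-1 un ·: LL|Ll
L/I-2 un ·: LL|Ll
L/II-1 un I-1×I-2: LL|Ll
L/II-2 un I-1×I-2: LL|Ll
⇒ L over [I-1,I-2,II-1,II-2]: 13 consistent
T/I-1 un ·: TT|Tt
T/I-2 un ·: TT|Tt
T/II-1 ? I-1×I-2: TT|Tt|tt
T/II-2 ? I-1×I-2: TT|Tt|tt
⇒ T over [I-1,I-2,II-1,II-2]: 18 consistent

I-2 ∈ {Ee LL TT, Ee LL Tt, Ee Ll TT, Ee Ll Tt}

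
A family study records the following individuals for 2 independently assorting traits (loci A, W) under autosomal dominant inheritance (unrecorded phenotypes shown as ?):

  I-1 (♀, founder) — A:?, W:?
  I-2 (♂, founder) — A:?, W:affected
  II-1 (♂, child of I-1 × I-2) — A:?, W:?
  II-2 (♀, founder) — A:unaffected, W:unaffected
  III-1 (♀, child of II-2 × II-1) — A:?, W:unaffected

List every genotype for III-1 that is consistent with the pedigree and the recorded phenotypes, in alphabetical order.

III-1 ∈ {Aa ww, aa ww}

A/I-1 ? ·: aa|Aa|AA
A/I-2 ? ·: aa|Aa|AA
A/II-1 ? I-1×I-2: aa|Aa|AA
A/II-2 un ·: aa
A/III-1 ? II-2×II-1: aa|Aa
⇒ A over [I-1,I-2,II-1,II-2,III-1]: 22 consistent
W/I-1 ? ·: ww|Ww|WW
W/I-2 aff ·: Ww|WW
W/II-1 ? I-1×I-2: ww|Ww
W/II-2 un ·: ww
W/III-1 un II-2×II-1: ww
⇒ W over [I-1,I-2,II-1,II-2,III-1]: 7 consistent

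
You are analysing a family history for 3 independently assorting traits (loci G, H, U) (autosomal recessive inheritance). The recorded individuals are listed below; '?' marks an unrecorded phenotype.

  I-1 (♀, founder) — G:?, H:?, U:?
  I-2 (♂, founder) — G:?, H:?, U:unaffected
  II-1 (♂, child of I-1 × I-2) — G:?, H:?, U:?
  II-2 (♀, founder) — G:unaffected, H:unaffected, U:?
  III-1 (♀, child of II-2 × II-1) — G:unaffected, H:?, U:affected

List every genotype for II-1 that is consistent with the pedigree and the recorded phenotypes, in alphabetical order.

II-1 ∈ {GG HH Uu, GG HH uu, GG Hh Uu, GG Hh uu, GG hh Uu, GG hh uu, Gg HH Uu, Gg HH uu, Gg Hh Uu, Gg Hh uu, Gg hh Uu, Gg hh uu, gg HH Uu, gg HH uu, gg Hh Uu, gg Hh uu, gg hh Uu, gg hh uu}

G/I-1 ? ·: GG|Gg|gg
G/I-2 ? ·: GG|Gg|gg
G/II-1 ? I-1×I-2: GG|Gg|gg
G/II-2 un ·: GG|Gg
G/III-1 un II-2×II-1: GG|Gg
⇒ G over [I-1,I-2,II-1,II-2,III-1]: 48 consistent
H/I-1 ? ·: HH|Hh|hh
H/I-2 ? ·: HH|Hh|hh
H/II-1 ? I-1×I-2: HH|Hh|hh
H/II-2 un ·: HH|Hh
H/III-1 ? II-2×II-1: HH|Hh|hh
⇒ H over [I-1,I-2,II-1,II-2,III-1]: 59 consistent
U/I-1 ? ·: UU|Uu|uu
U/I-2 un ·: UU|Uu
U/II-1 ? I-1×I-2: Uu|uu
U/II-2 ? ·: Uu|uu
U/III-1 aff II-2×II-1: uu
⇒ U over [I-1,I-2,II-1,II-2,III-1]: 14 consistent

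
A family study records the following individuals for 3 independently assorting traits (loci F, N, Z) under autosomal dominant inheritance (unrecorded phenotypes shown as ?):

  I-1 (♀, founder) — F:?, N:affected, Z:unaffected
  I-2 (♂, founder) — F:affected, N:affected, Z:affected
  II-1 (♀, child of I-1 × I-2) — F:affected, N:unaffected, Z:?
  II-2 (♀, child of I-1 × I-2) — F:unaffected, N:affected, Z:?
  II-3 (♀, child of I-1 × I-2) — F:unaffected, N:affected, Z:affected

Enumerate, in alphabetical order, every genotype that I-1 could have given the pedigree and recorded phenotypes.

I-1 ∈ {Ff Nn zz, ff Nn zz}

F/I-1 ? ·: ff|Ff
F/I-2 aff ·: Ff
F/II-1 aff I-1×I-2: Ff|FF
F/II-2 un I-1×I-2: ff
F/II-3 un I-1×I-2: ff
⇒ F over [I-1,I-2,II-1,II-2,II-3]: 3 consistent
N/I-1 aff ·: Nn
N/I-2 aff ·: Nn
N/II-1 un I-1×I-2: nn
N/II-2 aff I-1×I-2: Nn|NN
N/II-3 aff I-1×I-2: Nn|NN
⇒ N over [I-1,I-2,II-1,II-2,II-3]: 4 consistent
Z/I-1 un ·: zz
Z/I-2 aff ·: Zz|ZZ
Z/II-1 ? I-1×I-2: zz|Zz
Z/II-2 ? I-1×I-2: zz|Zz
Z/II-3 aff I-1×I-2: Zz
⇒ Z over [I-1,I-2,II-1,II-2,II-3]: 5 consistent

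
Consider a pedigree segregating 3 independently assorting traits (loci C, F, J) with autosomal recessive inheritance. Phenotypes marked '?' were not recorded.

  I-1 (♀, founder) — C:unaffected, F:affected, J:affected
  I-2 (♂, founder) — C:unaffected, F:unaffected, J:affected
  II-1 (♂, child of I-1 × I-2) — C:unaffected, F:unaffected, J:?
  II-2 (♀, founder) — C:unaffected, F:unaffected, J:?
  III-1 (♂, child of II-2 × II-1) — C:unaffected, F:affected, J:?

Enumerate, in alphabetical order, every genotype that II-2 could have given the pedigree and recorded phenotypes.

C/I-1 un ·: CC|Cc
C/I-2 un ·: CC|Cc
C/II-1 un I-1×I-2: CC|Cc
C/II-2 un ·: CC|Cc
C/III-1 un II-2×II-1: CC|Cc
⇒ C over [I-1,I-2,II-1,II-2,III-1]: 24 consistent
F/I-1 aff ·: ff
F/I-2 un ·: FF|Ff
F/II-1 un I-1×I-2: Ff
F/II-2 un ·: Ff
F/III-1 aff II-2×II-1: ff
⇒ F over [I-1,I-2,II-1,II-2,III-1]: 2 consistent
J/I-1 aff ·: jj
J/I-2 aff ·: jj
J/II-1 ? I-1×I-2: jj
J/II-2 ? ·: JJ|Jj|jj
J/III-1 ? II-2×II-1: Jj|jj
⇒ J over [I-1,I-2,II-1,II-2,III-1]: 4 consistent

II-2 ∈ {CC Ff JJ, CC Ff Jj, CC Ff jj, Cc Ff JJ, Cc Ff Jj, Cc Ff jj}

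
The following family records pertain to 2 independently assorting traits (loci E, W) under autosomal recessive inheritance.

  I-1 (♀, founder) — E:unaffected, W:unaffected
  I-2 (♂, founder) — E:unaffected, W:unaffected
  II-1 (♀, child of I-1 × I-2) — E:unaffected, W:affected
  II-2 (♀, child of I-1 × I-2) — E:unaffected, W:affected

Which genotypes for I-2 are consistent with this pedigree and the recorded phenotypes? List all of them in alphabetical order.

E/I-1 un ·: EE|Ee
E/I-2 un ·: EE|Ee
E/II-1 un I-1×I-2: EE|Ee
E/II-2 un I-1×I-2: EE|Ee
⇒ E over [I-1,I-2,II-1,II-2]: 13 consistent
W/I-1 un ·: Ww
W/I-2 un ·: Ww
W/II-1 aff I-1×I-2: ww
W/II-2 aff I-1×I-2: ww
⇒ W over [I-1,I-2,II-1,II-2]: 1 consistent

I-2 ∈ {EE Ww, Ee Ww}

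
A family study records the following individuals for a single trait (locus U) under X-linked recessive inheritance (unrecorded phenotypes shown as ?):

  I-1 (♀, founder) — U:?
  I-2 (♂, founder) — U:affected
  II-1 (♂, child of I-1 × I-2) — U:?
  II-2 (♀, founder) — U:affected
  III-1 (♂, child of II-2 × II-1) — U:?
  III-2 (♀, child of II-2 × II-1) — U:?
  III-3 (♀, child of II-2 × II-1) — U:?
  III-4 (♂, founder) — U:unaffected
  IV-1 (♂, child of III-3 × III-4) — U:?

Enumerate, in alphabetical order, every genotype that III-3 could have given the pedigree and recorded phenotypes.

U/I-1 ? ·: X^UX^U|X^UX^u|X^uX^u
U/I-2 aff ·: X^uY
U/II-1 ? I-1×I-2: X^UY|X^uY
U/II-2 aff ·: X^uX^u
U/III-1 ? II-2×II-1: X^uY
U/III-2 ? II-2×II-1: X^UX^u|X^uX^u
U/III-3 ? II-2×II-1: X^UX^u|X^uX^u
U/III-4 un ·: X^UY
U/IV-1 ? III-3×III-4: X^UY|X^uY
⇒ U over [I-1,I-2,II-1,II-2,III-1,III-2,III-3,III-4,IV-1]: 6 consistent

III-3 ∈ {X^UX^u, X^uX^u}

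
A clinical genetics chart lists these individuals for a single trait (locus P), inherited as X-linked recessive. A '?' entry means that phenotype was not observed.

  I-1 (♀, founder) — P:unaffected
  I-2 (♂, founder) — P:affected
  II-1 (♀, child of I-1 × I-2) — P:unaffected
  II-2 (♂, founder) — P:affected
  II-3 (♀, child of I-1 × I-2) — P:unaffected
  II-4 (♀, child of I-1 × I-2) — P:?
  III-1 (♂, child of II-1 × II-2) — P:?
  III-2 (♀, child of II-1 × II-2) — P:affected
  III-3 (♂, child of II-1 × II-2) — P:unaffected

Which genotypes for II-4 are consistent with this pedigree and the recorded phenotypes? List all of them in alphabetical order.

II-4 ∈ {X^PX^p, X^pX^p}

P/I-1 un ·: X^PX^P|X^PX^p
P/I-2 aff ·: X^pY
P/II-1 un I-1×I-2: X^PX^p
P/II-2 aff ·: X^pY
P/II-3 un I-1×I-2: X^PX^p
P/II-4 ? I-1×I-2: X^PX^p|X^pX^p
P/III-1 ? II-1×II-2: X^PY|X^pY
P/III-2 aff II-1×II-2: X^pX^p
P/III-3 un II-1×II-2: X^PY
⇒ P over [I-1,I-2,II-1,II-2,II-3,II-4,III-1,III-2,III-3]: 6 consistent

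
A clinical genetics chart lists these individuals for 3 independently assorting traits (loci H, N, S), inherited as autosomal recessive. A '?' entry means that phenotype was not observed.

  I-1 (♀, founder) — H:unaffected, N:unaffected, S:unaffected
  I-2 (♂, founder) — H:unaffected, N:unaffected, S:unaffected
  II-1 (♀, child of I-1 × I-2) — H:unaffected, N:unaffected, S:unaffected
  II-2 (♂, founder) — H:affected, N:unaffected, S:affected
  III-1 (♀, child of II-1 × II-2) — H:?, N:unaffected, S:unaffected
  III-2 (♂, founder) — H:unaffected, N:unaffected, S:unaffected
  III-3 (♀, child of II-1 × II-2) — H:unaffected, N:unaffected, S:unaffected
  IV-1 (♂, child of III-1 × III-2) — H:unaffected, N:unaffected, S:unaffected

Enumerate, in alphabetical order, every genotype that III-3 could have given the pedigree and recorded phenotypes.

H/I-1 un ·: HH|Hh
H/I-2 un ·: HH|Hh
H/II-1 un I-1×I-2: HH|Hh
H/II-2 aff ·: hh
H/III-1 ? II-1×II-2: Hh|hh
H/III-2 un ·: HH|Hh
H/III-3 un II-1×II-2: Hh
H/IV-1 un III-1×III-2: HH|Hh
⇒ H over [I-1,I-2,II-1,II-2,III-1,III-2,III-3,IV-1]: 34 consistent
N/I-1 un ·: NN|Nn
N/I-2 un ·: NN|Nn
N/II-1 un I-1×I-2: NN|Nn
N/II-2 un ·: NN|Nn
N/III-1 un II-1×II-2: NN|Nn
N/III-2 un ·: NN|Nn
N/III-3 un II-1×II-2: NN|Nn
N/IV-1 un III-1×III-2: NN|Nn
⇒ N over [I-1,I-2,II-1,II-2,III-1,III-2,III-3,IV-1]: 152 consistent
S/I-1 un ·: SS|Ss
S/I-2 un ·: SS|Ss
S/II-1 un I-1×I-2: SS|Ss
S/II-2 aff ·: ss
S/III-1 un II-1×II-2: Ss
S/III-2 un ·: SS|Ss
S/III-3 un II-1×II-2: Ss
S/IV-1 un III-1×III-2: SS|Ss
⇒ S over [I-1,I-2,II-1,II-2,III-1,III-2,III-3,IV-1]: 28 consistent

III-3 ∈ {Hh NN Ss, Hh Nn Ss}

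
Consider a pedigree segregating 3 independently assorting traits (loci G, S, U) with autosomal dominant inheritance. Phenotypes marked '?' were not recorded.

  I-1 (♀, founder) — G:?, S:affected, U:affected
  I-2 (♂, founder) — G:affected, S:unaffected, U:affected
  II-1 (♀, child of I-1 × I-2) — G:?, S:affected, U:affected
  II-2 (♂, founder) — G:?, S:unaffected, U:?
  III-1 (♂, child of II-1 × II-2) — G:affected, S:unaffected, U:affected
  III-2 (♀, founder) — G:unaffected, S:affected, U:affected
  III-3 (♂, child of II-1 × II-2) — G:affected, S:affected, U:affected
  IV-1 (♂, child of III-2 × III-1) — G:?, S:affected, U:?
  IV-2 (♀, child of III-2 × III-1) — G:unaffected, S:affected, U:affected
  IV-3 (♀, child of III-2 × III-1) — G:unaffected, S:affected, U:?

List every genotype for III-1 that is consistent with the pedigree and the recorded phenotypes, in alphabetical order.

III-1 ∈ {Gg ss UU, Gg ss Uu}

G/I-1 ? ·: gg|Gg|GG
G/I-2 aff ·: Gg|GG
G/II-1 ? I-1×I-2: gg|Gg|GG
G/II-2 ? ·: gg|Gg|GG
G/III-1 aff II-1×II-2: Gg
G/III-2 un ·: gg
G/III-3 aff II-1×II-2: Gg|GG
G/IV-1 ? III-2×III-1: gg|Gg
G/IV-2 un III-2×III-1: gg
G/IV-3 un III-2×III-1: gg
⇒ G over [I-1,I-2,II-1,II-2,III-1,III-2,III-3,IV-1,IV-2,IV-3]: 82 consistent
S/I-1 aff ·: Ss|SS
S/I-2 un ·: ss
S/II-1 aff I-1×I-2: Ss
S/II-2 un ·: ss
S/III-1 un II-1×II-2: ss
S/III-2 aff ·: Ss|SS
S/III-3 aff II-1×II-2: Ss
S/IV-1 aff III-2×III-1: Ss
S/IV-2 aff III-2×III-1: Ss
S/IV-3 aff III-2×III-1: Ss
⇒ S over [I-1,I-2,II-1,II-2,III-1,III-2,III-3,IV-1,IV-2,IV-3]: 4 consistent
U/I-1 aff ·: Uu|UU
U/I-2 aff ·: Uu|UU
U/II-1 aff I-1×I-2: Uu|UU
U/II-2 ? ·: uu|Uu|UU
U/III-1 aff II-1×II-2: Uu|UU
U/III-2 aff ·: Uu|UU
U/III-3 aff II-1×II-2: Uu|UU
U/IV-1 ? III-2×III-1: uu|Uu|UU
U/IV-2 aff III-2×III-1: Uu|UU
U/IV-3 ? III-2×III-1: uu|Uu|UU
⇒ U over [I-1,I-2,II-1,II-2,III-1,III-2,III-3,IV-1,IV-2,IV-3]: 918 consistent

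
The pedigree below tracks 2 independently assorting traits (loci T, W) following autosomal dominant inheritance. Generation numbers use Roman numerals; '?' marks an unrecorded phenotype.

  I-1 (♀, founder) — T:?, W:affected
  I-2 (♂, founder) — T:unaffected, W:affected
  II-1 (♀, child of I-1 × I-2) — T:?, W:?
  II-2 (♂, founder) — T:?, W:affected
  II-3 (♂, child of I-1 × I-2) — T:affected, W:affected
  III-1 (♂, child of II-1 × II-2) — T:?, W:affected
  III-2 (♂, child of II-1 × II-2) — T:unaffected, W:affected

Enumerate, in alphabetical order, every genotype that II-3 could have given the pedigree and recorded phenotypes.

II-3 ∈ {Tt WW, Tt Ww}

T/I-1 ? ·: Tt|TT
T/I-2 un ·: tt
T/II-1 ? I-1×I-2: tt|Tt
T/II-2 ? ·: tt|Tt
T/II-3 aff I-1×I-2: Tt
T/III-1 ? II-1×II-2: tt|Tt|TT
T/III-2 un II-1×II-2: tt
⇒ T over [I-1,I-2,II-1,II-2,II-3,III-1,III-2]: 13 consistent
W/I-1 aff ·: Ww|WW
W/I-2 aff ·: Ww|WW
W/II-1 ? I-1×I-2: ww|Ww|WW
W/II-2 aff ·: Ww|WW
W/II-3 aff I-1×I-2: Ww|WW
W/III-1 aff II-1×II-2: Ww|WW
W/III-2 aff II-1×II-2: Ww|WW
⇒ W over [I-1,I-2,II-1,II-2,II-3,III-1,III-2]: 87 consistent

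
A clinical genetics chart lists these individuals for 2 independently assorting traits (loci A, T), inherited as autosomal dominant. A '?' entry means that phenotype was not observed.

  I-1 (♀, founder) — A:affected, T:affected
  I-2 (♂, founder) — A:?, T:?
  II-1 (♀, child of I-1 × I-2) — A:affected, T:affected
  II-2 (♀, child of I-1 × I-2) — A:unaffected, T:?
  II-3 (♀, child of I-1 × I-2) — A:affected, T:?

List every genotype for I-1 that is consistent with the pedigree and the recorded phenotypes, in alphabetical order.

A/I-1 aff ·: Aa
A/I-2 ? ·: aa|Aa
A/II-1 aff I-1×I-2: Aa|AA
A/II-2 un I-1×I-2: aa
A/II-3 aff I-1×I-2: Aa|AA
⇒ A over [I-1,I-2,II-1,II-2,II-3]: 5 consistent
T/I-1 aff ·: Tt|TT
T/I-2 ? ·: tt|Tt|TT
T/II-1 aff I-1×I-2: Tt|TT
T/II-2 ? I-1×I-2: tt|Tt|TT
T/II-3 ? I-1×I-2: tt|Tt|TT
⇒ T over [I-1,I-2,II-1,II-2,II-3]: 40 consistent

I-1 ∈ {Aa TT, Aa Tt}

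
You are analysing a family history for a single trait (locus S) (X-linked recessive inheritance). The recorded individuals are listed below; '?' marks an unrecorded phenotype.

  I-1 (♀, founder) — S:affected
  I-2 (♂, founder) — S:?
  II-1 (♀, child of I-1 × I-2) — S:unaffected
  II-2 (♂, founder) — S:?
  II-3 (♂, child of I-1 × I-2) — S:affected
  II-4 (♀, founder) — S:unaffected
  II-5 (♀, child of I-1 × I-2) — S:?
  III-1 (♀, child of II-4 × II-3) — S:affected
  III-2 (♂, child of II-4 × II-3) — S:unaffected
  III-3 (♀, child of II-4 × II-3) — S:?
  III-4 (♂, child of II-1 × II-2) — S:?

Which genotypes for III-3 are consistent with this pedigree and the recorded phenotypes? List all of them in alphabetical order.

III-3 ∈ {X^SX^s, X^sX^s}

S/I-1 aff ·: X^sX^s
S/I-2 ? ·: X^SY
S/II-1 un I-1×I-2: X^SX^s
S/II-2 ? ·: X^SY|X^sY
S/II-3 aff I-1×I-2: X^sY
S/II-4 un ·: X^SX^s
S/II-5 ? I-1×I-2: X^SX^s
S/III-1 aff II-4×II-3: X^sX^s
S/III-2 un II-4×II-3: X^SY
S/III-3 ? II-4×II-3: X^SX^s|X^sX^s
S/III-4 ? II-1×II-2: X^SY|X^sY
⇒ S over [I-1,I-2,II-1,II-2,II-3,II-4,II-5,III-1,III-2,III-3,III-4]: 8 consistent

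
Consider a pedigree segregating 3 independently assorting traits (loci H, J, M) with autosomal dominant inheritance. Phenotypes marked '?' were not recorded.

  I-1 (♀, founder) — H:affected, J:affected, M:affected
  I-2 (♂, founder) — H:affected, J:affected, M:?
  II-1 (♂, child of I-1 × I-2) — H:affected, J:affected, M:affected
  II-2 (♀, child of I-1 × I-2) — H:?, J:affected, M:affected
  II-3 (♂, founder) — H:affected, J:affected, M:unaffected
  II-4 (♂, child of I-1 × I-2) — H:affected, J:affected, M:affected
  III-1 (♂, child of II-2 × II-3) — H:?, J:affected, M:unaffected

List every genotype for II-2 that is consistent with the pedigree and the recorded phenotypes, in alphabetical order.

II-2 ∈ {HH JJ Mm, HH Jj Mm, Hh JJ Mm, Hh Jj Mm, hh JJ Mm, hh Jj Mm}

H/I-1 aff ·: Hh|HH
H/I-2 aff ·: Hh|HH
H/II-1 aff I-1×I-2: Hh|HH
H/II-2 ? I-1×I-2: hh|Hh|HH
H/II-3 aff ·: Hh|HH
H/II-4 aff I-1×I-2: Hh|HH
H/III-1 ? II-2×II-3: hh|Hh|HH
⇒ H over [I-1,I-2,II-1,II-2,II-3,II-4,III-1]: 111 consistent
J/I-1 aff ·: Jj|JJ
J/I-2 aff ·: Jj|JJ
J/II-1 aff I-1×I-2: Jj|JJ
J/II-2 aff I-1×I-2: Jj|JJ
J/II-3 aff ·: Jj|JJ
J/II-4 aff I-1×I-2: Jj|JJ
J/III-1 aff II-2×II-3: Jj|JJ
⇒ J over [I-1,I-2,II-1,II-2,II-3,II-4,III-1]: 87 consistent
M/I-1 aff ·: Mm|MM
M/I-2 ? ·: mm|Mm|MM
M/II-1 aff I-1×I-2: Mm|MM
M/II-2 aff I-1×I-2: Mm
M/II-3 un ·: mm
M/II-4 aff I-1×I-2: Mm|MM
M/III-1 un II-2×II-3: mm
⇒ M over [I-1,I-2,II-1,II-2,II-3,II-4,III-1]: 14 consistent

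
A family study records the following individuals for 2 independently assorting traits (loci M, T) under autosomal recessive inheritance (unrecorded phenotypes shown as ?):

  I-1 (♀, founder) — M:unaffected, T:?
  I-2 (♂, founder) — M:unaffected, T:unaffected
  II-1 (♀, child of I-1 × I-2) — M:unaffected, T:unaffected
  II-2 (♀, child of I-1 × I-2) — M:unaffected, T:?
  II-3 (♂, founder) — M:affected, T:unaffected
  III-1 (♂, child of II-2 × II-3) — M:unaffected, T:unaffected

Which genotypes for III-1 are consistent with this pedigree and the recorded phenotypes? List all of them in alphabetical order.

III-1 ∈ {Mm TT, Mm Tt}

M/I-1 un ·: MM|Mm
M/I-2 un ·: MM|Mm
M/II-1 un I-1×I-2: MM|Mm
M/II-2 un I-1×I-2: MM|Mm
M/II-3 aff ·: mm
M/III-1 un II-2×II-3: Mm
⇒ M over [I-1,I-2,II-1,II-2,II-3,III-1]: 13 consistent
T/I-1 ? ·: TT|Tt|tt
T/I-2 un ·: TT|Tt
T/II-1 un I-1×I-2: TT|Tt
T/II-2 ? I-1×I-2: TT|Tt|tt
T/II-3 un ·: TT|Tt
T/III-1 un II-2×II-3: TT|Tt
⇒ T over [I-1,I-2,II-1,II-2,II-3,III-1]: 59 consistent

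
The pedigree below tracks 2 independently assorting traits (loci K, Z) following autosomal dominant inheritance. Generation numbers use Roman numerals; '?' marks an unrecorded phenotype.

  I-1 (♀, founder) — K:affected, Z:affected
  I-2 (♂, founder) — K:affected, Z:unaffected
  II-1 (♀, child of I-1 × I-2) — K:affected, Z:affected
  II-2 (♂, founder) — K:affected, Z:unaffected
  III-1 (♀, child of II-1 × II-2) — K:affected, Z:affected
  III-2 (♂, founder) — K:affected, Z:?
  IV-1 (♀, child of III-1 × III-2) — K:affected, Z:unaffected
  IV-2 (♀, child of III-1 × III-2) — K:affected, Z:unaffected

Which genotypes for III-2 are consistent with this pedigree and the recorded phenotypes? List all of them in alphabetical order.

K/I-1 aff ·: Kk|KK
K/I-2 aff ·: Kk|KK
K/II-1 aff I-1×I-2: Kk|KK
K/II-2 aff ·: Kk|KK
K/III-1 aff II-1×II-2: Kk|KK
K/III-2 aff ·: Kk|KK
K/IV-1 aff III-1×III-2: Kk|KK
K/IV-2 aff III-1×III-2: Kk|KK
⇒ K over [I-1,I-2,II-1,II-2,III-1,III-2,IV-1,IV-2]: 150 consistent
Z/I-1 aff ·: Zz|ZZ
Z/I-2 un ·: zz
Z/II-1 aff I-1×I-2: Zz
Z/II-2 un ·: zz
Z/III-1 aff II-1×II-2: Zz
Z/III-2 ? ·: zz|Zz
Z/IV-1 un III-1×III-2: zz
Z/IV-2 un III-1×III-2: zz
⇒ Z over [I-1,I-2,II-1,II-2,III-1,III-2,IV-1,IV-2]: 4 consistent

III-2 ∈ {KK Zz, KK zz, Kk Zz, Kk zz}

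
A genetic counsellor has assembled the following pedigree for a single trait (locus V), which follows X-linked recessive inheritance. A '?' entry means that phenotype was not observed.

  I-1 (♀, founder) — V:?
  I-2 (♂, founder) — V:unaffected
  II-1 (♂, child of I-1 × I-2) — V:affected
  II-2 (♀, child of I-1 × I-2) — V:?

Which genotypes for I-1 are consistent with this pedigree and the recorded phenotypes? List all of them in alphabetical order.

I-1 ∈ {X^VX^v, X^vX^v}

V/I-1 ? ·: X^VX^v|X^vX^v
V/I-2 un ·: X^VY
V/II-1 aff I-1×I-2: X^vY
V/II-2 ? I-1×I-2: X^VX^V|X^VX^v
⇒ V over [I-1,I-2,II-1,II-2]: 3 consistent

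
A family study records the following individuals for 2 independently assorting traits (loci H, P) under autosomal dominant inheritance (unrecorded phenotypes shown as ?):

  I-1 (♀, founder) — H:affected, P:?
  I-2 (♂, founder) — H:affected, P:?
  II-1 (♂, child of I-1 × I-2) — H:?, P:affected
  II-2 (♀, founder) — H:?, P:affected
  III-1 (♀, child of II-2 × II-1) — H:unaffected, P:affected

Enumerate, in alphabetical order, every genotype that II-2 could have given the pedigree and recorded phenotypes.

II-2 ∈ {Hh PP, Hh Pp, hh PP, hh Pp}

H/I-1 aff ·: Hh|HH
H/I-2 aff ·: Hh|HH
H/II-1 ? I-1×I-2: hh|Hh
H/II-2 ? ·: hh|Hh
H/III-1 un II-2×II-1: hh
⇒ H over [I-1,I-2,II-1,II-2,III-1]: 8 consistent
P/I-1 ? ·: pp|Pp|PP
P/I-2 ? ·: pp|Pp|PP
P/II-1 aff I-1×I-2: Pp|PP
P/II-2 aff ·: Pp|PP
P/III-1 aff II-2×II-1: Pp|PP
⇒ P over [I-1,I-2,II-1,II-2,III-1]: 40 consistent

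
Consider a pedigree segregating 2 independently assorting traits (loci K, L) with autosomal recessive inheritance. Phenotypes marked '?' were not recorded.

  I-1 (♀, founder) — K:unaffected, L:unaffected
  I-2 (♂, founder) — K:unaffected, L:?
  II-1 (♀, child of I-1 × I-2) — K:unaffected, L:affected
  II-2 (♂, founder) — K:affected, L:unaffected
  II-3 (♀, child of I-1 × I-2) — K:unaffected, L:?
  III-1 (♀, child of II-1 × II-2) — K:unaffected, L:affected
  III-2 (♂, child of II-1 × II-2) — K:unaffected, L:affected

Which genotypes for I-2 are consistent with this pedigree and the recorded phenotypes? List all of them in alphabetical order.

K/I-1 un ·: KK|Kk
K/I-2 un ·: KK|Kk
K/II-1 un I-1×I-2: KK|Kk
K/II-2 aff ·: kk
K/II-3 un I-1×I-2: KK|Kk
K/III-1 un II-1×II-2: Kk
K/III-2 un II-1×II-2: Kk
⇒ K over [I-1,I-2,II-1,II-2,II-3,III-1,III-2]: 13 consistent
L/I-1 un ·: Ll
L/I-2 ? ·: Ll|ll
L/II-1 aff I-1×I-2: ll
L/II-2 un ·: Ll
L/II-3 ? I-1×I-2: LL|Ll|ll
L/III-1 aff II-1×II-2: ll
L/III-2 aff II-1×II-2: ll
⇒ L over [I-1,I-2,II-1,II-2,II-3,III-1,III-2]: 5 consistent

I-2 ∈ {KK Ll, KK ll, Kk Ll, Kk ll}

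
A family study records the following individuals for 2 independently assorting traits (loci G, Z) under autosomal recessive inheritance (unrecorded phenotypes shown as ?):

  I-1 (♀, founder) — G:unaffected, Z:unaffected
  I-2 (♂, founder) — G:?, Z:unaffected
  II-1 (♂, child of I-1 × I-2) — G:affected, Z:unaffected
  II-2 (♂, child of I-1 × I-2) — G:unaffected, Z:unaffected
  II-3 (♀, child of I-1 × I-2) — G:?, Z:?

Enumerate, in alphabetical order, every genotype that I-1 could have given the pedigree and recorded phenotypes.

I-1 ∈ {Gg ZZ, Gg Zz}

G/I-1 un ·: Gg
G/I-2 ? ·: Gg|gg
G/II-1 aff I-1×I-2: gg
G/II-2 un I-1×I-2: GG|Gg
G/II-3 ? I-1×I-2: GG|Gg|gg
⇒ G over [I-1,I-2,II-1,II-2,II-3]: 8 consistent
Z/I-1 un ·: ZZ|Zz
Z/I-2 un ·: ZZ|Zz
Z/II-1 un I-1×I-2: ZZ|Zz
Z/II-2 un I-1×I-2: ZZ|Zz
Z/II-3 ? I-1×I-2: ZZ|Zz|zz
⇒ Z over [I-1,I-2,II-1,II-2,II-3]: 29 consistent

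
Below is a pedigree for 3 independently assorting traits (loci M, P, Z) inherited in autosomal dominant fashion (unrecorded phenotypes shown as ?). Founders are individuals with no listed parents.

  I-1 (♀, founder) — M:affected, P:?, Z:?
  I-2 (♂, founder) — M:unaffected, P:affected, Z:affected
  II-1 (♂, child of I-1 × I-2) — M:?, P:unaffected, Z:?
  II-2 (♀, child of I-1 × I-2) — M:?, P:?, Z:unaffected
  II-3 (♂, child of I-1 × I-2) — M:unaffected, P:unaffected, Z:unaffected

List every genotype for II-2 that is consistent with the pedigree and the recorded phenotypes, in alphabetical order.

II-2 ∈ {Mm PP zz, Mm Pp zz, Mm pp zz, mm PP zz, mm Pp zz, mm pp zz}

M/I-1 aff ·: Mm
M/I-2 un ·: mm
M/II-1 ? I-1×I-2: mm|Mm
M/II-2 ? I-1×I-2: mm|Mm
M/II-3 un I-1×I-2: mm
⇒ M over [I-1,I-2,II-1,II-2,II-3]: 4 consistent
P/I-1 ? ·: pp|Pp
P/I-2 aff ·: Pp
P/II-1 un I-1×I-2: pp
P/II-2 ? I-1×I-2: pp|Pp|PP
P/II-3 un I-1×I-2: pp
⇒ P over [I-1,I-2,II-1,II-2,II-3]: 5 consistent
Z/I-1 ? ·: zz|Zz
Z/I-2 aff ·: Zz
Z/II-1 ? I-1×I-2: zz|Zz|ZZ
Z/II-2 un I-1×I-2: zz
Z/II-3 un I-1×I-2: zz
⇒ Z over [I-1,I-2,II-1,II-2,II-3]: 5 consistent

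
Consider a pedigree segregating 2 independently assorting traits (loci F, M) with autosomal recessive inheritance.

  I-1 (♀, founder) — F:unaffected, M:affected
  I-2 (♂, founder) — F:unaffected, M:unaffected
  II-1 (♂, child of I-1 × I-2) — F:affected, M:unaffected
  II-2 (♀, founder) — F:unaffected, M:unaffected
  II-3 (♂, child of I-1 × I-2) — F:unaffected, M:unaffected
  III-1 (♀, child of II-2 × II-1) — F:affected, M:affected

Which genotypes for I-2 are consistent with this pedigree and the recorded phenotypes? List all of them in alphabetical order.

I-2 ∈ {Ff MM, Ff Mm}

F/I-1 un ·: Ff
F/I-2 un ·: Ff
F/II-1 aff I-1×I-2: ff
F/II-2 un ·: Ff
F/II-3 un I-1×I-2: FF|Ff
F/III-1 aff II-2×II-1: ff
⇒ F over [I-1,I-2,II-1,II-2,II-3,III-1]: 2 consistent
M/I-1 aff ·: mm
M/I-2 un ·: MM|Mm
M/II-1 un I-1×I-2: Mm
M/II-2 un ·: Mm
M/II-3 un I-1×I-2: Mm
M/III-1 aff II-2×II-1: mm
⇒ M over [I-1,I-2,II-1,II-2,II-3,III-1]: 2 consistent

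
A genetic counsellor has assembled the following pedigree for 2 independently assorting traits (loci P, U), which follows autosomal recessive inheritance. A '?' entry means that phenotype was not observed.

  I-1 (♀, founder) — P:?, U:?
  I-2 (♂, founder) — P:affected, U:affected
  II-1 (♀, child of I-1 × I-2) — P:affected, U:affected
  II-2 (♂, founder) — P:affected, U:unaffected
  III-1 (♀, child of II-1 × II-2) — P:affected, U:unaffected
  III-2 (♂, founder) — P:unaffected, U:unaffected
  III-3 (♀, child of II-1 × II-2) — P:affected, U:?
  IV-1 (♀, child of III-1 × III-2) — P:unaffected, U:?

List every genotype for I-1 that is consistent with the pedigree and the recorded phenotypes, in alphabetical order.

I-1 ∈ {Pp Uu, Pp uu, pp Uu, pp uu}

P/I-1 ? ·: Pp|pp
P/I-2 aff ·: pp
P/II-1 aff I-1×I-2: pp
P/II-2 aff ·: pp
P/III-1 aff II-1×II-2: pp
P/III-2 un ·: PP|Pp
P/III-3 aff II-1×II-2: pp
P/IV-1 un III-1×III-2: Pp
⇒ P over [I-1,I-2,II-1,II-2,III-1,III-2,III-3,IV-1]: 4 consistent
U/I-1 ? ·: Uu|uu
U/I-2 aff ·: uu
U/II-1 aff I-1×I-2: uu
U/II-2 un ·: UU|Uu
U/III-1 un II-1×II-2: Uu
U/III-2 un ·: UU|Uu
U/III-3 ? II-1×II-2: Uu|uu
U/IV-1 ? III-1×III-2: UU|Uu|uu
⇒ U over [I-1,I-2,II-1,II-2,III-1,III-2,III-3,IV-1]: 30 consistent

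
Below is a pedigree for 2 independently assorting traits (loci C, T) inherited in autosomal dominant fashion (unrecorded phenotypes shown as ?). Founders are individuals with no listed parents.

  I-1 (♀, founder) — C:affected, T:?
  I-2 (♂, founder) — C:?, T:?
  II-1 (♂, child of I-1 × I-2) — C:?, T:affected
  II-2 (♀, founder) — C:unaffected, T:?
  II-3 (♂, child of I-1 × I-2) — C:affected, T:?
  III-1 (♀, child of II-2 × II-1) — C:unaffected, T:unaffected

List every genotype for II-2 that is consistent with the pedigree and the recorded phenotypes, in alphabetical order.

II-2 ∈ {cc Tt, cc tt}

C/I-1 aff ·: Cc|CC
C/I-2 ? ·: cc|Cc|CC
C/II-1 ? I-1×I-2: cc|Cc
C/II-2 un ·: cc
C/II-3 aff I-1×I-2: Cc|CC
C/III-1 un II-2×II-1: cc
⇒ C over [I-1,I-2,II-1,II-2,II-3,III-1]: 11 consistent
T/I-1 ? ·: tt|Tt|TT
T/I-2 ? ·: tt|Tt|TT
T/II-1 aff I-1×I-2: Tt
T/II-2 ? ·: tt|Tt
T/II-3 ? I-1×I-2: tt|Tt|TT
T/III-1 un II-2×II-1: tt
⇒ T over [I-1,I-2,II-1,II-2,II-3,III-1]: 26 consistent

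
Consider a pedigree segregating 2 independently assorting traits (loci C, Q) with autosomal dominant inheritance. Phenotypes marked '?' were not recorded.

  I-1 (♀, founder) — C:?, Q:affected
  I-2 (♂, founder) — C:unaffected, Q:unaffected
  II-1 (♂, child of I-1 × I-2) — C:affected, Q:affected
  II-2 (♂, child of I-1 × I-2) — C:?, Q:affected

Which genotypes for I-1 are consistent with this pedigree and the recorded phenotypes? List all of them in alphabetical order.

C/I-1 ? ·: Cc|CC
C/I-2 un ·: cc
C/II-1 aff I-1×I-2: Cc
C/II-2 ? I-1×I-2: cc|Cc
⇒ C over [I-1,I-2,II-1,II-2]: 3 consistent
Q/I-1 aff ·: Qq|QQ
Q/I-2 un ·: qq
Q/II-1 aff I-1×I-2: Qq
Q/II-2 aff I-1×I-2: Qq
⇒ Q over [I-1,I-2,II-1,II-2]: 2 consistent

I-1 ∈ {CC QQ, CC Qq, Cc QQ, Cc Qq}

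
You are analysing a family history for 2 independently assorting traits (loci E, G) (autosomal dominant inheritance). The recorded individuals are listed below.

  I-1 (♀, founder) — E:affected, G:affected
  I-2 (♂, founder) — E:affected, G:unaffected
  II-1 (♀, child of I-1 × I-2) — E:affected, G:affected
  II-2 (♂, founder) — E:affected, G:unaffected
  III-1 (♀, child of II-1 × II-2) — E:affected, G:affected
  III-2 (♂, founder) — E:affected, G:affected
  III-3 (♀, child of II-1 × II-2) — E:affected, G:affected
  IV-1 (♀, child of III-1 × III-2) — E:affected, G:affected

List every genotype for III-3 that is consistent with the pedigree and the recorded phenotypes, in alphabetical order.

E/I-1 aff ·: Ee|EE
E/I-2 aff ·: Ee|EE
E/II-1 aff I-1×I-2: Ee|EE
E/II-2 aff ·: Ee|EE
E/III-1 aff II-1×II-2: Ee|EE
E/III-2 aff ·: Ee|EE
E/III-3 aff II-1×II-2: Ee|EE
E/IV-1 aff III-1×III-2: Ee|EE
⇒ E over [I-1,I-2,II-1,II-2,III-1,III-2,III-3,IV-1]: 152 consistent
G/I-1 aff ·: Gg|GG
G/I-2 un ·: gg
G/II-1 aff I-1×I-2: Gg
G/II-2 un ·: gg
G/III-1 aff II-1×II-2: Gg
G/III-2 aff ·: Gg|GG
G/III-3 aff II-1×II-2: Gg
G/IV-1 aff III-1×III-2: Gg|GG
⇒ G over [I-1,I-2,II-1,II-2,III-1,III-2,III-3,IV-1]: 8 consistent

III-3 ∈ {EE Gg, Ee Gg}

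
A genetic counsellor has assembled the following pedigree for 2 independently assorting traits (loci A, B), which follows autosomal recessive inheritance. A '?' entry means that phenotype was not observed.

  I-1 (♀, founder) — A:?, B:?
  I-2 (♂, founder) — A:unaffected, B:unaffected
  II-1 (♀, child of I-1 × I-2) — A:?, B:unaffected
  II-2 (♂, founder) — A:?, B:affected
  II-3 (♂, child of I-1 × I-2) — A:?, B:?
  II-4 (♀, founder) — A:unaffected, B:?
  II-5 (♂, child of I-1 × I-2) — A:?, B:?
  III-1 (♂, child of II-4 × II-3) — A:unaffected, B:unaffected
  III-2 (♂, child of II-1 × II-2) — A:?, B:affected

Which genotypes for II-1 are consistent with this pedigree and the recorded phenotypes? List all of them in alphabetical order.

A/I-1 ? ·: AA|Aa|aa
A/I-2 un ·: AA|Aa
A/II-1 ? I-1×I-2: AA|Aa|aa
A/II-2 ? ·: AA|Aa|aa
A/II-3 ? I-1×I-2: AA|Aa|aa
A/II-4 un ·: AA|Aa
A/II-5 ? I-1×I-2: AA|Aa|aa
A/III-1 un II-4×II-3: AA|Aa
A/III-2 ? II-1×II-2: AA|Aa|aa
⇒ A over [I-1,I-2,II-1,II-2,II-3,II-4,II-5,III-1,III-2]: 885 consistent
B/I-1 ? ·: BB|Bb|bb
B/I-2 un ·: BB|Bb
B/II-1 un I-1×I-2: Bb
B/II-2 aff ·: bb
B/II-3 ? I-1×I-2: BB|Bb|bb
B/II-4 ? ·: BB|Bb|bb
B/II-5 ? I-1×I-2: BB|Bb|bb
B/III-1 un II-4×II-3: BB|Bb
B/III-2 aff II-1×II-2: bb
⇒ B over [I-1,I-2,II-1,II-2,II-3,II-4,II-5,III-1,III-2]: 88 consistent

II-1 ∈ {AA Bb, Aa Bb, aa Bb}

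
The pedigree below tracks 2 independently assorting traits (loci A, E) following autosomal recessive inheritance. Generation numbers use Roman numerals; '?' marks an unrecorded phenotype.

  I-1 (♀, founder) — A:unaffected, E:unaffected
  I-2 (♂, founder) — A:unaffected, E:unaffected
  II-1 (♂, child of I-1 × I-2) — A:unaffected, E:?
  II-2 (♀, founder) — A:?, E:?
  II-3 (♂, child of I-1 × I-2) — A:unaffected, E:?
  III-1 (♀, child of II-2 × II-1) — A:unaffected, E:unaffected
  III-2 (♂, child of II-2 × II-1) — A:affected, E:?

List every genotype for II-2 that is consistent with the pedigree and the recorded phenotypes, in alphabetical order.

II-2 ∈ {Aa EE, Aa Ee, Aa ee, aa EE, aa Ee, aa ee}

A/I-1 un ·: AA|Aa
A/I-2 un ·: AA|Aa
A/II-1 un I-1×I-2: Aa
A/II-2 ? ·: Aa|aa
A/II-3 un I-1×I-2: AA|Aa
A/III-1 un II-2×II-1: AA|Aa
A/III-2 aff II-2×II-1: aa
⇒ A over [I-1,I-2,II-1,II-2,II-3,III-1,III-2]: 18 consistent
E/I-1 un ·: EE|Ee
E/I-2 un ·: EE|Ee
E/II-1 ? I-1×I-2: EE|Ee|ee
E/II-2 ? ·: EE|Ee|ee
E/II-3 ? I-1×I-2: EE|Ee|ee
E/III-1 un II-2×II-1: EE|Ee
E/III-2 ? II-2×II-1: EE|Ee|ee
⇒ E over [I-1,I-2,II-1,II-2,II-3,III-1,III-2]: 141 consistent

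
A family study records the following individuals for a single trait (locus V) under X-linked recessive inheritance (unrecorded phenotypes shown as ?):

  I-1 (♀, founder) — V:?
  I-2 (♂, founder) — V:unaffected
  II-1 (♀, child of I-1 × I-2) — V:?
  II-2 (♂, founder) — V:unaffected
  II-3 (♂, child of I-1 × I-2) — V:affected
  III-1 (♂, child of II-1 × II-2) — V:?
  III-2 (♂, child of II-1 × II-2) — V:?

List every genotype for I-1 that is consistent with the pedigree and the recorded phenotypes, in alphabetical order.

I-1 ∈ {X^VX^v, X^vX^v}

V/I-1 ? ·: X^VX^v|X^vX^v
V/I-2 un ·: X^VY
V/II-1 ? I-1×I-2: X^VX^V|X^VX^v
V/II-2 un ·: X^VY
V/II-3 aff I-1×I-2: X^vY
V/III-1 ? II-1×II-2: X^VY|X^vY
V/III-2 ? II-1×II-2: X^VY|X^vY
⇒ V over [I-1,I-2,II-1,II-2,II-3,III-1,III-2]: 9 consistent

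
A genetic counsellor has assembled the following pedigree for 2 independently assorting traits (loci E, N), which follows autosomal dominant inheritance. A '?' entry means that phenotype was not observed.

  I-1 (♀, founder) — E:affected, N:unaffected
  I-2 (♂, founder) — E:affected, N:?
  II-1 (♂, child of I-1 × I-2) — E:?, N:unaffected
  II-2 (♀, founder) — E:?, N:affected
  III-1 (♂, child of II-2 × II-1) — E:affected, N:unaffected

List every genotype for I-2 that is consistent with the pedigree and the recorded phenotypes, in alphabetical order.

E/I-1 aff ·: Ee|EE
E/I-2 aff ·: Ee|EE
E/II-1 ? I-1×I-2: ee|Ee|EE
E/II-2 ? ·: ee|Ee|EE
E/III-1 aff II-2×II-1: Ee|EE
⇒ E over [I-1,I-2,II-1,II-2,III-1]: 33 consistent
N/I-1 un ·: nn
N/I-2 ? ·: nn|Nn
N/II-1 un I-1×I-2: nn
N/II-2 aff ·: Nn
N/III-1 un II-2×II-1: nn
⇒ N over [I-1,I-2,II-1,II-2,III-1]: 2 consistent

I-2 ∈ {EE Nn, EE nn, Ee Nn, Ee nn}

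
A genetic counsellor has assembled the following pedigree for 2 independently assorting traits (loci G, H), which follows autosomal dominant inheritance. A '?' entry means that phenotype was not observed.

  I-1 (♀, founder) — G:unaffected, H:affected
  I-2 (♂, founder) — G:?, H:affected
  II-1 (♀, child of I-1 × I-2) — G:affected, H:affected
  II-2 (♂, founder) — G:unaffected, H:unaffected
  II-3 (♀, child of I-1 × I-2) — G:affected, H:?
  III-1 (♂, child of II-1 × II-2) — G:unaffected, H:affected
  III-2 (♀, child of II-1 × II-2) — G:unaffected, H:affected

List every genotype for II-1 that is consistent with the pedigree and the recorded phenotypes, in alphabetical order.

G/I-1 un ·: gg
G/I-2 ? ·: Gg|GG
G/II-1 aff I-1×I-2: Gg
G/II-2 un ·: gg
G/II-3 aff I-1×I-2: Gg
G/III-1 un II-1×II-2: gg
G/III-2 un II-1×II-2: gg
⇒ G over [I-1,I-2,II-1,II-2,II-3,III-1,III-2]: 2 consistent
H/I-1 aff ·: Hh|HH
H/I-2 aff ·: Hh|HH
H/II-1 aff I-1×I-2: Hh|HH
H/II-2 un ·: hh
H/II-3 ? I-1×I-2: hh|Hh|HH
H/III-1 aff II-1×II-2: Hh
H/III-2 aff II-1×II-2: Hh
⇒ H over [I-1,I-2,II-1,II-2,II-3,III-1,III-2]: 15 consistent

II-1 ∈ {Gg HH, Gg Hh}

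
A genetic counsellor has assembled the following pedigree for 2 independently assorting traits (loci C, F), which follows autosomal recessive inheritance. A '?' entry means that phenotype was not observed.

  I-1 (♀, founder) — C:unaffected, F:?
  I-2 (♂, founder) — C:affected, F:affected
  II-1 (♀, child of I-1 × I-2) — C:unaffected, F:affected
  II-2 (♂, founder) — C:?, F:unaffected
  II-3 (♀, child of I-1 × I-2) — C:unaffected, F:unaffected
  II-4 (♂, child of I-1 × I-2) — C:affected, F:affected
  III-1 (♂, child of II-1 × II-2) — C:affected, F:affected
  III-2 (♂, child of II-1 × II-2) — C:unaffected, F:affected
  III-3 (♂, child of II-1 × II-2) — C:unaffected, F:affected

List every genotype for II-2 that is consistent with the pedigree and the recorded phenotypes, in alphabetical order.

II-2 ∈ {Cc Ff, cc Ff}

C/I-1 un ·: Cc
C/I-2 aff ·: cc
C/II-1 un I-1×I-2: Cc
C/II-2 ? ·: Cc|cc
C/II-3 un I-1×I-2: Cc
C/II-4 aff I-1×I-2: cc
C/III-1 aff II-1×II-2: cc
C/III-2 un II-1×II-2: CC|Cc
C/III-3 un II-1×II-2: CC|Cc
⇒ C over [I-1,I-2,II-1,II-2,II-3,II-4,III-1,III-2,III-3]: 5 consistent
F/I-1 ? ·: Ff
F/I-2 aff ·: ff
F/II-1 aff I-1×I-2: ff
F/II-2 un ·: Ff
F/II-3 un I-1×I-2: Ff
F/II-4 aff I-1×I-2: ff
F/III-1 aff II-1×II-2: ff
F/III-2 aff II-1×II-2: ff
F/III-3 aff II-1×II-2: ff
⇒ F over [I-1,I-2,II-1,II-2,II-3,II-4,III-1,III-2,III-3]: 1 consistent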